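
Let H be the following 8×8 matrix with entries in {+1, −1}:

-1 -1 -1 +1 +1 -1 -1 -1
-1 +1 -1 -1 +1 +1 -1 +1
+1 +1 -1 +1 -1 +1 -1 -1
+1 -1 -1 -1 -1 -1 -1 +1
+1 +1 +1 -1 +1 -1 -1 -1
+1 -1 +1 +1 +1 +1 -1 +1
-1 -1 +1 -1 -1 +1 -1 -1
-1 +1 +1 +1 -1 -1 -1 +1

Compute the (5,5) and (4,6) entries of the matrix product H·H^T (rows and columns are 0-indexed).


Row 4 of H: [1, 1, 1, -1, 1, -1, -1, -1].
Row 5 of H: [1, -1, 1, 1, 1, 1, -1, 1].
Row 6 of H: [-1, -1, 1, -1, -1, 1, -1, -1].
(H·H^T)[5][5] = Σ_j H[5][j]·H[5][j] = (1)² + (-1)² + (1)² + (1)² + (1)² + (1)² + (-1)² + (1)² = 1 + 1 + 1 + 1 + 1 + 1 + 1 + 1 = 8.
(H·H^T)[4][6] = Σ_j H[4][j]·H[6][j] = (1)·(-1) + (1)·(-1) + (1)·(1) + (-1)·(-1) + (1)·(-1) + (-1)·(1) + (-1)·(-1) + (-1)·(-1) = -1 + -1 + 1 + 1 + -1 + -1 + 1 + 1 = 0.
So rows 4 and 6 are orthogonal; the diagonal entry equals n = 8.

(5,5) entry = 8; (4,6) entry = 0.


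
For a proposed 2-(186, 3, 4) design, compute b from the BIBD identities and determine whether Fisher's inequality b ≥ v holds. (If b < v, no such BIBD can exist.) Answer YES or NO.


r = λ(v − 1)/(k − 1) = 4·185/2 = 370.
b = vr/k = 186·370/3 = 22940.
Fisher's inequality: b ≥ v ⇔ 22940 ≥ 186? YES.

YES


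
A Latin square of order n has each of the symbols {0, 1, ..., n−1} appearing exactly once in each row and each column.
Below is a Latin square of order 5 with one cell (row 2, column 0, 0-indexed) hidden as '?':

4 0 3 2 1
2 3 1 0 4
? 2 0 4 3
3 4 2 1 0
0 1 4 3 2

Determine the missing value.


Row 2 contains symbols [0, 2, 3, 4] — missing [1].
Column 0 contains symbols [0, 2, 3, 4] — missing [1].
The missing symbol must appear in both missing sets; intersection = [1].
Therefore the hidden value is 1.

Missing value = 1.


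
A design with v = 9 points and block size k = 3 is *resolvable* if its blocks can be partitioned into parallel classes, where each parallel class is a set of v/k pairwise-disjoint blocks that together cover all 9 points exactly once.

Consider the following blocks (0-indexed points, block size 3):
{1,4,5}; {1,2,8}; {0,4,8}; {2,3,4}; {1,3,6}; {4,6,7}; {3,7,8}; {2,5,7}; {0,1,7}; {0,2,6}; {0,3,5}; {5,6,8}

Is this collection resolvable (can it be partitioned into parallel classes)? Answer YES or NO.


v = 9, block size k = 3, number of blocks = 12.
For resolvability, blocks must partition into parallel classes of size v/k = 3.
Total blocks must therefore be a multiple of 3: 12 = 3·4 + 0 ⇒ divisible ✓.
Greedy packing gives 4 candidate class(es). Each should be a full parallel class (size 3, covers all 9 points).
  Class 1 (3 blocks): {1,4,5}; {3,7,8}; {0,2,6}. Points covered: [0, 1, 2, 3, 4, 5, 6, 7, 8].
  Class 2 (3 blocks): {1,2,8}; {4,6,7}; {0,3,5}. Points covered: [0, 1, 2, 3, 4, 5, 6, 7, 8].
  Class 3 (3 blocks): {0,4,8}; {1,3,6}; {2,5,7}. Points covered: [0, 1, 2, 3, 4, 5, 6, 7, 8].
  Class 4 (3 blocks): {2,3,4}; {0,1,7}; {5,6,8}. Points covered: [0, 1, 2, 3, 4, 5, 6, 7, 8].
All classes full (size 3)? YES. All classes cover every point? YES.
Resolvable? YES.

YES


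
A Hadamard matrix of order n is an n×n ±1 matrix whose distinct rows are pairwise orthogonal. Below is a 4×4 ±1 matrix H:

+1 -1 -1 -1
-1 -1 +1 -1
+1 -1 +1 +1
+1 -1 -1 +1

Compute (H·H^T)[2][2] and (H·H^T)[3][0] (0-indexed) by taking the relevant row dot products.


Row 0 of H: [1, -1, -1, -1].
Row 2 of H: [1, -1, 1, 1].
Row 3 of H: [1, -1, -1, 1].
(H·H^T)[2][2] = Σ_j H[2][j]·H[2][j] = (1)² + (-1)² + (1)² + (1)² = 1 + 1 + 1 + 1 = 4.
(H·H^T)[3][0] = Σ_j H[3][j]·H[0][j] = (1)·(1) + (-1)·(-1) + (-1)·(-1) + (1)·(-1) = 1 + 1 + 1 + -1 = 2.
Rows 3 and 0 are not orthogonal (dot product = 2 ≠ 0), so H is not a Hadamard matrix.

(2,2) entry = 4; (3,0) entry = 2.


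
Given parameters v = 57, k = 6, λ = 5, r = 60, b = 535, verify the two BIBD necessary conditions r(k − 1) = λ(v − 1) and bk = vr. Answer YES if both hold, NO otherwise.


Condition (i): r(k − 1) = 60·5 = 300; λ(v − 1) = 5·56 = 280. Match? NO.
Condition (ii): bk = 535·6 = 3210; vr = 57·60 = 3420. Match? NO.
Both conditions hold? NO.

NO


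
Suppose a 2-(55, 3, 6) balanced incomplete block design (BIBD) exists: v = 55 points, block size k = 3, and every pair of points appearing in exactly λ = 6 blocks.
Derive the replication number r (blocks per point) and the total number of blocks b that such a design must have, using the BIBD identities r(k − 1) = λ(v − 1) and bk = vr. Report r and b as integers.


Any 2-(v, k, λ) BIBD satisfies two necessary conditions:
  (i)  Each point sits in r blocks, and counting incidences through any fixed point gives r(k − 1) = λ(v − 1), so r = λ(v − 1)/(k − 1).
  (ii) Total incidences bk = vr, so b = vr/k.
Step 1: r = λ(v − 1)/(k − 1) = 6·(55 − 1)/(3 − 1) = 6·54/2 = 324/2 = 162.
Step 2: b = vr/k = 55·162/3 = 8910/3 = 2970.
Check integrality: r = 162 ∈ Z ✓, b = 2970 ∈ Z ✓.
(These identities are necessary conditions: they determine r and b for any design with these parameters, but do not by themselves prove that one exists.)

r = 162, b = 2970.


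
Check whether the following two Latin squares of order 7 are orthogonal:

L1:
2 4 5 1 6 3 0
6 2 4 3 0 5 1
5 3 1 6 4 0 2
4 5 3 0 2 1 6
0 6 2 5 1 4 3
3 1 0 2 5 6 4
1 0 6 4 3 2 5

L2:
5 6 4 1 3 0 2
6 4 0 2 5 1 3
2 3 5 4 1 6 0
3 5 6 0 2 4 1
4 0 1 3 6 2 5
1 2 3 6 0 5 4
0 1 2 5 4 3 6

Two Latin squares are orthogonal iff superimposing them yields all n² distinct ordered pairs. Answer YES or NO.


Form the n² = 49 superimposed pairs (L1[i][j], L2[i][j]), row by row (rows and columns indexed from 0):
row 0: (2,5) (4,6) (5,4) (1,1) (6,3) (3,0) (0,2)
row 1: (6,6) (2,4) (4,0) (3,2) (0,5) (5,1) (1,3)
row 2: (5,2) (3,3) (1,5) (6,4) (4,1) (0,6) (2,0)
row 3: (4,3) (5,5) (3,6) (0,0) (2,2) (1,4) (6,1)
row 4: (0,4) (6,0) (2,1) (5,3) (1,6) (4,2) (3,5)
row 5: (3,1) (1,2) (0,3) (2,6) (5,0) (6,5) (4,4)
row 6: (1,0) (0,1) (6,2) (4,5) (3,4) (2,3) (5,6)
Orthogonality requires all 49 pairs distinct.
Check by first coordinate: for each symbol s of L1, list the L2 entries in the n cells where L1 = s; they must all differ.
  L1 = 0: L2 entries (in reading order) 2, 5, 6, 0, 4, 3, 1 — all 7 distinct ✓
  L1 = 1: L2 entries (in reading order) 1, 3, 5, 4, 6, 2, 0 — all 7 distinct ✓
  L1 = 2: L2 entries (in reading order) 5, 4, 0, 2, 1, 6, 3 — all 7 distinct ✓
  L1 = 3: L2 entries (in reading order) 0, 2, 3, 6, 5, 1, 4 — all 7 distinct ✓
  L1 = 4: L2 entries (in reading order) 6, 0, 1, 3, 2, 4, 5 — all 7 distinct ✓
  L1 = 5: L2 entries (in reading order) 4, 1, 2, 5, 3, 0, 6 — all 7 distinct ✓
  L1 = 6: L2 entries (in reading order) 3, 6, 4, 1, 0, 5, 2 — all 7 distinct ✓
Every symbol of L1 meets every symbol of L2 exactly once, so all 49 pairs are distinct (49 of 49).
Conclusion: YES.

YES


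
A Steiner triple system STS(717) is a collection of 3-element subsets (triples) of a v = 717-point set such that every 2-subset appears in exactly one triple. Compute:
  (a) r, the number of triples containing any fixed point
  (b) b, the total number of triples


An STS(v) is a 2-(v, 3, 1) BIBD: block size k = 3, λ = 1.
Replication: r(k − 1) = λ(v − 1) ⇒ r·2 = 717 − 1 = 716 ⇒ r = 358.
Block count: bk = vr ⇒ b·3 = 717·358 = 256686 ⇒ b = 85562.

r = 358, b = 85562.


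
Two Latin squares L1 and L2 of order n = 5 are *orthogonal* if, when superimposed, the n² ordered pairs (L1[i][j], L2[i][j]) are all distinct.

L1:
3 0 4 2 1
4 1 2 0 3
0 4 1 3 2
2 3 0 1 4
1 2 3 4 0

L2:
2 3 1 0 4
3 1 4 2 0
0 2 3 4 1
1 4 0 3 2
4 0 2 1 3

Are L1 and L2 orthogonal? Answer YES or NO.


Form the n² = 25 superimposed pairs (L1[i][j], L2[i][j]), row by row (rows and columns indexed from 0):
row 0: (3,2) (0,3) (4,1) (2,0) (1,4)
row 1: (4,3) (1,1) (2,4) (0,2) (3,0)
row 2: (0,0) (4,2) (1,3) (3,4) (2,1)
row 3: (2,1) (3,4) (0,0) (1,3) (4,2)
row 4: (1,4) (2,0) (3,2) (4,1) (0,3)
Orthogonality requires all 25 pairs distinct.
But the pair (2,1) repeats: cell (2,4) has L1 = 2, L2 = 1, and cell (3,0) has L1 = 2, L2 = 1.
A repeated pair means some other pair never occurs (only 15 distinct pairs out of 25), so the squares are not orthogonal.
Conclusion: NO.

NO


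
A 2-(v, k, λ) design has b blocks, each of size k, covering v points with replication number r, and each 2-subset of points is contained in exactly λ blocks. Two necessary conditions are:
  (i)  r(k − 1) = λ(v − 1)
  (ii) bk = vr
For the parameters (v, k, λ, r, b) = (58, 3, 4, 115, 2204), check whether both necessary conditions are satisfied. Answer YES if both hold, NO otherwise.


Condition (i): r(k − 1) = 115·2 = 230; λ(v − 1) = 4·57 = 228. Match? NO.
Condition (ii): bk = 2204·3 = 6612; vr = 58·115 = 6670. Match? NO.
Both conditions hold? NO.

NO


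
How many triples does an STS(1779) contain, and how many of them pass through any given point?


An STS(v) is a 2-(v, 3, 1) BIBD: block size k = 3, λ = 1.
Replication: r(k − 1) = λ(v − 1) ⇒ r·2 = 1779 − 1 = 1778 ⇒ r = 889.
Block count: bk = vr ⇒ b·3 = 1779·889 = 1581531 ⇒ b = 527177.
(Check via b = v(v − 1)/6 = 1779·1778/6 = 3163062/6 = 527177.)

r = 889, b = 527177.


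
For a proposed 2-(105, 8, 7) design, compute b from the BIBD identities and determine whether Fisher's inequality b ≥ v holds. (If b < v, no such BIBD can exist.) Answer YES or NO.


r = λ(v − 1)/(k − 1) = 7·104/7 = 104.
b = vr/k = 105·104/8 = 1365.
Fisher's inequality: b ≥ v ⇔ 1365 ≥ 105? YES.

YES


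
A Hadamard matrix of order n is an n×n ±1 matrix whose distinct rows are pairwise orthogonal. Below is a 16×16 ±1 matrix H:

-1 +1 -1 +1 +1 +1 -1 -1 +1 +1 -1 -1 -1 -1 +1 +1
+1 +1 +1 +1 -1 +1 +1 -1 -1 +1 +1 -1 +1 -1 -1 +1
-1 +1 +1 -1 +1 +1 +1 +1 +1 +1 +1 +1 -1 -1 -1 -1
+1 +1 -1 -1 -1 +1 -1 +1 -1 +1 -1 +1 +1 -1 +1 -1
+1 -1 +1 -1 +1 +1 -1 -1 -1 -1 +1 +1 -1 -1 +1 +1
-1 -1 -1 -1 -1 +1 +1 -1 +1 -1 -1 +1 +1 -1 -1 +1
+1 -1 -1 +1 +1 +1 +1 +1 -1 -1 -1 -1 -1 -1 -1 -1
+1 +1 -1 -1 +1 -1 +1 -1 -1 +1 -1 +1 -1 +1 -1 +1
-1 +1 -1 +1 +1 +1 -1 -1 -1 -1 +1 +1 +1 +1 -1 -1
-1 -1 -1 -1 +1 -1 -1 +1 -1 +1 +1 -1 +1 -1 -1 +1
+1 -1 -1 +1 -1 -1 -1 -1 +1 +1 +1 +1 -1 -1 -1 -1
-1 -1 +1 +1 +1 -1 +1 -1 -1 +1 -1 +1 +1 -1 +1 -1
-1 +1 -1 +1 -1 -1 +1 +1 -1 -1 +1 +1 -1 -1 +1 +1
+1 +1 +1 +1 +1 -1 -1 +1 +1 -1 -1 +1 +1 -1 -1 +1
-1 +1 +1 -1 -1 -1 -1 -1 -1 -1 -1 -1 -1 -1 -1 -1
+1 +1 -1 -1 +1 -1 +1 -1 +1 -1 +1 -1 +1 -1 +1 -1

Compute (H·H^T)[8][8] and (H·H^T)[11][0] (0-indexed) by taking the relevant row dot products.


Row 0 of H: [-1, 1, -1, 1, 1, 1, -1, -1, 1, 1, -1, -1, -1, -1, 1, 1].
Row 8 of H: [-1, 1, -1, 1, 1, 1, -1, -1, -1, -1, 1, 1, 1, 1, -1, -1].
Row 11 of H: [-1, -1, 1, 1, 1, -1, 1, -1, -1, 1, -1, 1, 1, -1, 1, -1].
(H·H^T)[8][8] = Σ_j H[8][j]·H[8][j] = (-1)² + (1)² + (-1)² + (1)² + (1)² + (1)² + (-1)² + (-1)² + (-1)² + (-1)² + (1)² + (1)² + (1)² + (1)² + (-1)² + (-1)² = 1 + 1 + 1 + 1 + 1 + 1 + 1 + 1 + 1 + 1 + 1 + 1 + 1 + 1 + 1 + 1 = 16.
(H·H^T)[11][0] = Σ_j H[11][j]·H[0][j] = (-1)·(-1) + (-1)·(1) + (1)·(-1) + (1)·(1) + (1)·(1) + (-1)·(1) + (1)·(-1) + (-1)·(-1) + (-1)·(1) + (1)·(1) + (-1)·(-1) + (1)·(-1) + (1)·(-1) + (-1)·(-1) + (1)·(1) + (-1)·(1) = 1 + -1 + -1 + 1 + 1 + -1 + -1 + 1 + -1 + 1 + 1 + -1 + -1 + 1 + 1 + -1 = 0.
So rows 11 and 0 are orthogonal; the diagonal entry equals n = 16.

(8,8) entry = 16; (11,0) entry = 0.


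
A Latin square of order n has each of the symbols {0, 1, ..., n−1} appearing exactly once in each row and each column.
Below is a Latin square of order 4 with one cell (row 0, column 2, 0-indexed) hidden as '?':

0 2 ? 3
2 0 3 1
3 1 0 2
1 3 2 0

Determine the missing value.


Row 0 contains symbols [0, 2, 3] — missing [1].
Column 2 contains symbols [0, 2, 3] — missing [1].
The missing symbol must appear in both missing sets; intersection = [1].
Therefore the hidden value is 1.

Missing value = 1.


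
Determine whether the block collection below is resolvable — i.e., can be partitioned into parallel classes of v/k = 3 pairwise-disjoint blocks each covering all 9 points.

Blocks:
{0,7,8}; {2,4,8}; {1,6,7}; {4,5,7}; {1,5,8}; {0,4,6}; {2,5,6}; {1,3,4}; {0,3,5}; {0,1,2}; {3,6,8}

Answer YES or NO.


v = 9, block size k = 3, number of blocks = 11.
For resolvability, blocks must partition into parallel classes of size v/k = 3.
Total blocks must therefore be a multiple of 3: 11 = 3·3 + 2 ⇒ not divisible ✗.
Resolvable? NO.

NO


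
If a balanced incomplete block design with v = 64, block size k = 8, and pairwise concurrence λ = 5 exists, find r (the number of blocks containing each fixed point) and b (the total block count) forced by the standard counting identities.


Any 2-(v, k, λ) BIBD satisfies two necessary conditions:
  (i)  Each point sits in r blocks, and counting incidences through any fixed point gives r(k − 1) = λ(v − 1), so r = λ(v − 1)/(k − 1).
  (ii) Total incidences bk = vr, so b = vr/k.
Step 1: r = λ(v − 1)/(k − 1) = 5·(64 − 1)/(8 − 1) = 5·63/7 = 315/7 = 45.
Step 2: b = vr/k = 64·45/8 = 2880/8 = 360.
Check integrality: r = 45 ∈ Z ✓, b = 360 ∈ Z ✓.
(These identities are necessary conditions: they determine r and b for any design with these parameters, but do not by themselves prove that one exists.)

r = 45, b = 360.


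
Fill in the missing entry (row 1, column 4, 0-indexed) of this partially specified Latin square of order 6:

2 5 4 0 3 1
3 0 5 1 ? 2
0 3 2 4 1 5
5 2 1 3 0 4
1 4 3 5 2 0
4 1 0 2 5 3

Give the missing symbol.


Row 1 contains symbols [0, 1, 2, 3, 5] — missing [4].
Column 4 contains symbols [0, 1, 2, 3, 5] — missing [4].
The missing symbol must appear in both missing sets; intersection = [4].
Therefore the hidden value is 4.

Missing value = 4.


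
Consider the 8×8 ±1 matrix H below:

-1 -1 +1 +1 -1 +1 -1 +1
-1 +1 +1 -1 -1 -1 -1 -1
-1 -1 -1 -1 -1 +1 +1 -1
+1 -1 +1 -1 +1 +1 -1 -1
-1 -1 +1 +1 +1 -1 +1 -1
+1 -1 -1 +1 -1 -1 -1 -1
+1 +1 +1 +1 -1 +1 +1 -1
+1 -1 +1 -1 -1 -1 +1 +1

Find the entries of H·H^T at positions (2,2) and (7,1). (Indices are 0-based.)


Row 1 of H: [-1, 1, 1, -1, -1, -1, -1, -1].
Row 2 of H: [-1, -1, -1, -1, -1, 1, 1, -1].
Row 7 of H: [1, -1, 1, -1, -1, -1, 1, 1].
(H·H^T)[2][2] = Σ_j H[2][j]·H[2][j] = (-1)² + (-1)² + (-1)² + (-1)² + (-1)² + (1)² + (1)² + (-1)² = 1 + 1 + 1 + 1 + 1 + 1 + 1 + 1 = 8.
(H·H^T)[7][1] = Σ_j H[7][j]·H[1][j] = (1)·(-1) + (-1)·(1) + (1)·(1) + (-1)·(-1) + (-1)·(-1) + (-1)·(-1) + (1)·(-1) + (1)·(-1) = -1 + -1 + 1 + 1 + 1 + 1 + -1 + -1 = 0.
So rows 7 and 1 are orthogonal; the diagonal entry equals n = 8.

(2,2) entry = 8; (7,1) entry = 0.


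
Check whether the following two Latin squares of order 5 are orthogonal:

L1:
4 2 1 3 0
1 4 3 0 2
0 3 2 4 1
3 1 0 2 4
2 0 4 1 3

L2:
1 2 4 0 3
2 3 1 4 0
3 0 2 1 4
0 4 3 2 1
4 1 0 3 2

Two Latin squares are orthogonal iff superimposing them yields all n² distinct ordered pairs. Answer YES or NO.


Form the n² = 25 superimposed pairs (L1[i][j], L2[i][j]), row by row (rows and columns indexed from 0):
row 0: (4,1) (2,2) (1,4) (3,0) (0,3)
row 1: (1,2) (4,3) (3,1) (0,4) (2,0)
row 2: (0,3) (3,0) (2,2) (4,1) (1,4)
row 3: (3,0) (1,4) (0,3) (2,2) (4,1)
row 4: (2,4) (0,1) (4,0) (1,3) (3,2)
Orthogonality requires all 25 pairs distinct.
But the pair (0,3) repeats: cell (0,4) has L1 = 0, L2 = 3, and cell (2,0) has L1 = 0, L2 = 3.
A repeated pair means some other pair never occurs (only 15 distinct pairs out of 25), so the squares are not orthogonal.
Conclusion: NO.

NO


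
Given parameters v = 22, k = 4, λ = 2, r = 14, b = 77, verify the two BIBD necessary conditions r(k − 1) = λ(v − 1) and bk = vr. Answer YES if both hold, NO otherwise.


Condition (i): r(k − 1) = 14·3 = 42; λ(v − 1) = 2·21 = 42. Match? YES.
Condition (ii): bk = 77·4 = 308; vr = 22·14 = 308. Match? YES.
Both conditions hold? YES.

YES


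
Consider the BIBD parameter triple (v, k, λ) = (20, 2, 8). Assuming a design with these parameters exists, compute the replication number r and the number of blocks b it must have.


Any 2-(v, k, λ) BIBD satisfies two necessary conditions:
  (i)  Each point sits in r blocks, and counting incidences through any fixed point gives r(k − 1) = λ(v − 1), so r = λ(v − 1)/(k − 1).
  (ii) Total incidences bk = vr, so b = vr/k.
Step 1: r = λ(v − 1)/(k − 1) = 8·(20 − 1)/(2 − 1) = 8·19/1 = 152/1 = 152.
Step 2: b = vr/k = 20·152/2 = 3040/2 = 1520.
Check integrality: r = 152 ∈ Z ✓, b = 1520 ∈ Z ✓.
(These identities are necessary conditions: they determine r and b for any design with these parameters, but do not by themselves prove that one exists.)

r = 152, b = 1520.


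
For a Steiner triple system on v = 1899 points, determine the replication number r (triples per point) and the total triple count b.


An STS(v) is a 2-(v, 3, 1) BIBD: block size k = 3, λ = 1.
Replication: r(k − 1) = λ(v − 1) ⇒ r·2 = 1899 − 1 = 1898 ⇒ r = 949.
Block count: b = v(v − 1)/6 = 1899·1898/6 = 3604302/6 = 600717.

r = 949, b = 600717.


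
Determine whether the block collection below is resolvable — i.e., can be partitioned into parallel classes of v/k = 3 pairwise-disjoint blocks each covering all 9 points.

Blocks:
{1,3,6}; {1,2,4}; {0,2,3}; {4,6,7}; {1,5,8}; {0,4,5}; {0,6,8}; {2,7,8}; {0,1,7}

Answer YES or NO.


v = 9, block size k = 3, number of blocks = 9.
For resolvability, blocks must partition into parallel classes of size v/k = 3.
Total blocks must therefore be a multiple of 3: 9 = 3·3 + 0 ⇒ divisible ✓.
Consider block {1,2,4}. The only other block(s) in the collection disjoint from it are {0,6,8} — just 1 block(s). Any parallel class containing {1,2,4} would need 2 other blocks each disjoint from it, so no parallel class of size 3 can contain {1,2,4}.
Since every block must belong to some parallel class in a resolution, the collection cannot be partitioned into parallel classes.
Resolvable? NO.

NO


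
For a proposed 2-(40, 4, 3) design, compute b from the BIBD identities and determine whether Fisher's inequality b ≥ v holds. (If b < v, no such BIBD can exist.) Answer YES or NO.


b = λv(v − 1)/(k(k − 1)) = 3·40·39/(4·3) = 4680/12 = 390.
Compare with v = 40: b ≥ v, so Fisher's inequality holds.

YES


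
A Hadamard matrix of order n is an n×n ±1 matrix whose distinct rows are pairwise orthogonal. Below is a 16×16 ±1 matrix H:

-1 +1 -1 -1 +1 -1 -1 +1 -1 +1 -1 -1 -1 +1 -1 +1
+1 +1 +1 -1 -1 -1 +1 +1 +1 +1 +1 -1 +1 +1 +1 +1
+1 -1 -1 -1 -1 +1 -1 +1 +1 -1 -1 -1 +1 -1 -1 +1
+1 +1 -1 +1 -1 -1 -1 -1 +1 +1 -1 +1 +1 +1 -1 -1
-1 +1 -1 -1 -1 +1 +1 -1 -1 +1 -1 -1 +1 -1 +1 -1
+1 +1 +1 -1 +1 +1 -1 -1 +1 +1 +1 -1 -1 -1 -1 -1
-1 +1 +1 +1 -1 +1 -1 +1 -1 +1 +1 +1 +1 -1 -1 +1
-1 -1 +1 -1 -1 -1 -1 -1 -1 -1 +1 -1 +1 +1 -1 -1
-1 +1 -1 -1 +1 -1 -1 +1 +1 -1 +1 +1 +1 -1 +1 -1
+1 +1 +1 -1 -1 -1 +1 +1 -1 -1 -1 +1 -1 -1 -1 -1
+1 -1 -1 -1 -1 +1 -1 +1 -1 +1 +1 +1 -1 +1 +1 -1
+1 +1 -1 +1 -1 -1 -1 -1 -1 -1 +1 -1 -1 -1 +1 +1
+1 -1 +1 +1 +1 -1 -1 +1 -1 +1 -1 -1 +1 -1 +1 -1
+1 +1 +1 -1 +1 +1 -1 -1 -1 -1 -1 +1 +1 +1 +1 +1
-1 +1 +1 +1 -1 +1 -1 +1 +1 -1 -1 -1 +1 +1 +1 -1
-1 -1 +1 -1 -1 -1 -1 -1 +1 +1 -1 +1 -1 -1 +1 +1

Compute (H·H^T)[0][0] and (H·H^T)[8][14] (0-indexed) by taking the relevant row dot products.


Row 0 of H: [-1, 1, -1, -1, 1, -1, -1, 1, -1, 1, -1, -1, -1, 1, -1, 1].
Row 8 of H: [-1, 1, -1, -1, 1, -1, -1, 1, 1, -1, 1, 1, 1, -1, 1, -1].
Row 14 of H: [-1, 1, 1, 1, -1, 1, -1, 1, 1, -1, -1, -1, 1, 1, 1, -1].
(H·H^T)[0][0] = Σ_j H[0][j]·H[0][j] = (-1)² + (1)² + (-1)² + (-1)² + (1)² + (-1)² + (-1)² + (1)² + (-1)² + (1)² + (-1)² + (-1)² + (-1)² + (1)² + (-1)² + (1)² = 1 + 1 + 1 + 1 + 1 + 1 + 1 + 1 + 1 + 1 + 1 + 1 + 1 + 1 + 1 + 1 = 16.
(H·H^T)[8][14] = Σ_j H[8][j]·H[14][j] = (-1)·(-1) + (1)·(1) + (-1)·(1) + (-1)·(1) + (1)·(-1) + (-1)·(1) + (-1)·(-1) + (1)·(1) + (1)·(1) + (-1)·(-1) + (1)·(-1) + (1)·(-1) + (1)·(1) + (-1)·(1) + (1)·(1) + (-1)·(-1) = 1 + 1 + -1 + -1 + -1 + -1 + 1 + 1 + 1 + 1 + -1 + -1 + 1 + -1 + 1 + 1 = 2.
Rows 8 and 14 are not orthogonal (dot product = 2 ≠ 0), so H is not a Hadamard matrix.

(0,0) entry = 16; (8,14) entry = 2.


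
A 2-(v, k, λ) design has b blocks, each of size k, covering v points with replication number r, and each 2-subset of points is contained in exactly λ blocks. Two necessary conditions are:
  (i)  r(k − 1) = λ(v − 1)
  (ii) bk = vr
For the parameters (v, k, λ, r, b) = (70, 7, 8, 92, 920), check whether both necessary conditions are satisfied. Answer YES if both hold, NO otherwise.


Condition (i): r(k − 1) = 92·6 = 552; λ(v − 1) = 8·69 = 552. Match? YES.
Condition (ii): bk = 920·7 = 6440; vr = 70·92 = 6440. Match? YES.
Both conditions hold? YES.

YES


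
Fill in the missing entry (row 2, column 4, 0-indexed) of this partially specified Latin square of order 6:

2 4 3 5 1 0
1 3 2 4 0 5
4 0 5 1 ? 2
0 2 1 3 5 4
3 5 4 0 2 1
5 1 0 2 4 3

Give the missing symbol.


Row 2 contains symbols [0, 1, 2, 4, 5] — missing [3].
Column 4 contains symbols [0, 1, 2, 4, 5] — missing [3].
The missing symbol must appear in both missing sets; intersection = [3].
Therefore the hidden value is 3.

Missing value = 3.


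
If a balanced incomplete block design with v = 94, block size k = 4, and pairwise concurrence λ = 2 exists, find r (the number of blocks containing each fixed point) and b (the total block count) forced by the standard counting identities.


Any 2-(v, k, λ) BIBD satisfies two necessary conditions:
  (i)  Each point sits in r blocks, and counting incidences through any fixed point gives r(k − 1) = λ(v − 1), so r = λ(v − 1)/(k − 1).
  (ii) Total incidences bk = vr, so b = vr/k.
Step 1: r = λ(v − 1)/(k − 1) = 2·(94 − 1)/(4 − 1) = 2·93/3 = 186/3 = 62.
Step 2: b = vr/k = 94·62/4 = 5828/4 = 1457.
Check integrality: r = 62 ∈ Z ✓, b = 1457 ∈ Z ✓.
(These identities are necessary conditions: they determine r and b for any design with these parameters, but do not by themselves prove that one exists.)

r = 62, b = 1457.


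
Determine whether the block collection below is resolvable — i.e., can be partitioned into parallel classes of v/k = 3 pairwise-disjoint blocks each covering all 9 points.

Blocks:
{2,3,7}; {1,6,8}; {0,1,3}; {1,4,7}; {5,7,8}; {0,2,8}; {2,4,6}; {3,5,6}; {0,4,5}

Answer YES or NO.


v = 9, block size k = 3, number of blocks = 9.
For resolvability, blocks must partition into parallel classes of size v/k = 3.
Total blocks must therefore be a multiple of 3: 9 = 3·3 + 0 ⇒ divisible ✓.
Greedy packing gives 3 candidate class(es). Each should be a full parallel class (size 3, covers all 9 points).
  Class 1 (3 blocks): {2,3,7}; {1,6,8}; {0,4,5}. Points covered: [0, 1, 2, 3, 4, 5, 6, 7, 8].
  Class 2 (3 blocks): {0,1,3}; {5,7,8}; {2,4,6}. Points covered: [0, 1, 2, 3, 4, 5, 6, 7, 8].
  Class 3 (3 blocks): {1,4,7}; {0,2,8}; {3,5,6}. Points covered: [0, 1, 2, 3, 4, 5, 6, 7, 8].
All classes full (size 3)? YES. All classes cover every point? YES.
Resolvable? YES.

YES


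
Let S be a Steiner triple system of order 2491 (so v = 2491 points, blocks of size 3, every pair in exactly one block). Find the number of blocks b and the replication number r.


An STS(v) is a 2-(v, 3, 1) BIBD: block size k = 3, λ = 1.
Replication: r(k − 1) = λ(v − 1) ⇒ r·2 = 2491 − 1 = 2490 ⇒ r = 1245.
Block count: b = v(v − 1)/6 = 2491·2490/6 = 6202590/6 = 1033765.
(Check via bk = vr: 1033765·3 = 3101295 = 2491·1245 = 3101295 ✓.)

r = 1245, b = 1033765.


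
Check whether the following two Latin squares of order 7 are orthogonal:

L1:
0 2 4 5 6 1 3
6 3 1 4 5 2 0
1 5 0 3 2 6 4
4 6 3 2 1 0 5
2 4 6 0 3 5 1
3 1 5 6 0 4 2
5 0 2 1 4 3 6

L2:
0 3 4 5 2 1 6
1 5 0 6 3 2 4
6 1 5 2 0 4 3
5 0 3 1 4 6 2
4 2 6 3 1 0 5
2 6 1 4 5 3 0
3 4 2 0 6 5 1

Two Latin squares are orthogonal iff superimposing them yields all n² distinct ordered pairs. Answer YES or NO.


Form the n² = 49 superimposed pairs (L1[i][j], L2[i][j]), row by row (rows and columns indexed from 0):
row 0: (0,0) (2,3) (4,4) (5,5) (6,2) (1,1) (3,6)
row 1: (6,1) (3,5) (1,0) (4,6) (5,3) (2,2) (0,4)
row 2: (1,6) (5,1) (0,5) (3,2) (2,0) (6,4) (4,3)
row 3: (4,5) (6,0) (3,3) (2,1) (1,4) (0,6) (5,2)
row 4: (2,4) (4,2) (6,6) (0,3) (3,1) (5,0) (1,5)
row 5: (3,2) (1,6) (5,1) (6,4) (0,5) (4,3) (2,0)
row 6: (5,3) (0,4) (2,2) (1,0) (4,6) (3,5) (6,1)
Orthogonality requires all 49 pairs distinct.
But the pair (3,2) repeats: cell (2,3) has L1 = 3, L2 = 2, and cell (5,0) has L1 = 3, L2 = 2.
A repeated pair means some other pair never occurs (only 35 distinct pairs out of 49), so the squares are not orthogonal.
Conclusion: NO.

NO


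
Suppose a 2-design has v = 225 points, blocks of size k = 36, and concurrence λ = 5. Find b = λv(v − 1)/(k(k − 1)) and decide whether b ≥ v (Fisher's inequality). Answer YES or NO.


r = λ(v − 1)/(k − 1) = 5·224/35 = 32.
b = vr/k = 225·32/36 = 200.
Fisher's inequality: b ≥ v ⇔ 200 ≥ 225? NO.

NO


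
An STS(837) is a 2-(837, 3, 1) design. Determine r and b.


An STS(v) is a 2-(v, 3, 1) BIBD: block size k = 3, λ = 1.
Replication: r(k − 1) = λ(v − 1) ⇒ r·2 = 837 − 1 = 836 ⇒ r = 418.
Block count: bk = vr ⇒ b·3 = 837·418 = 349866 ⇒ b = 116622.
(Check via b = v(v − 1)/6 = 837·836/6 = 699732/6 = 116622.)

r = 418, b = 116622.


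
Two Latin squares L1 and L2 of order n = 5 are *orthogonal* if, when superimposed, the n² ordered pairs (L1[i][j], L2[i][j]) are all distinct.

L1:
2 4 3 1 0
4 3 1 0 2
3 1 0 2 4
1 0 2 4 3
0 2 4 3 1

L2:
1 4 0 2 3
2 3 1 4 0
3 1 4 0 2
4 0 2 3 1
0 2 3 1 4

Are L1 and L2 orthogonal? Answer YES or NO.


Form the n² = 25 superimposed pairs (L1[i][j], L2[i][j]), row by row (rows and columns indexed from 0):
row 0: (2,1) (4,4) (3,0) (1,2) (0,3)
row 1: (4,2) (3,3) (1,1) (0,4) (2,0)
row 2: (3,3) (1,1) (0,4) (2,0) (4,2)
row 3: (1,4) (0,0) (2,2) (4,3) (3,1)
row 4: (0,0) (2,2) (4,3) (3,1) (1,4)
Orthogonality requires all 25 pairs distinct.
But the pair (3,3) repeats: cell (1,1) has L1 = 3, L2 = 3, and cell (2,0) has L1 = 3, L2 = 3.
A repeated pair means some other pair never occurs (only 15 distinct pairs out of 25), so the squares are not orthogonal.
Conclusion: NO.

NO


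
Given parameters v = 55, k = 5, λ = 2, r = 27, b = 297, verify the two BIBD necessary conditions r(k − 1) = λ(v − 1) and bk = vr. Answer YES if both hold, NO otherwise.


Condition (i): r(k − 1) = 27·4 = 108; λ(v − 1) = 2·54 = 108. Match? YES.
Condition (ii): bk = 297·5 = 1485; vr = 55·27 = 1485. Match? YES.
Both conditions hold? YES.

YES


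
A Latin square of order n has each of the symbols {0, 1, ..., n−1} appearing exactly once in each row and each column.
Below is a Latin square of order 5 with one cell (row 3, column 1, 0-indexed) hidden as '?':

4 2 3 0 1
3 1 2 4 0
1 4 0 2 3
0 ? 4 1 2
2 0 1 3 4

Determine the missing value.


Row 3 contains symbols [0, 1, 2, 4] — missing [3].
Column 1 contains symbols [0, 1, 2, 4] — missing [3].
The missing symbol must appear in both missing sets; intersection = [3].
Therefore the hidden value is 3.

Missing value = 3.


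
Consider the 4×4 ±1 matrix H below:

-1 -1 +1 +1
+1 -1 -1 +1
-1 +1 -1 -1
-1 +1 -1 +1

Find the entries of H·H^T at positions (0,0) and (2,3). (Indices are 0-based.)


Row 0 of H: [-1, -1, 1, 1].
Row 2 of H: [-1, 1, -1, -1].
Row 3 of H: [-1, 1, -1, 1].
(H·H^T)[0][0] = Σ_j H[0][j]·H[0][j] = (-1)² + (-1)² + (1)² + (1)² = 1 + 1 + 1 + 1 = 4.
(H·H^T)[2][3] = Σ_j H[2][j]·H[3][j] = (-1)·(-1) + (1)·(1) + (-1)·(-1) + (-1)·(1) = 1 + 1 + 1 + -1 = 2.
Rows 2 and 3 are not orthogonal (dot product = 2 ≠ 0), so H is not a Hadamard matrix.

(0,0) entry = 4; (2,3) entry = 2.


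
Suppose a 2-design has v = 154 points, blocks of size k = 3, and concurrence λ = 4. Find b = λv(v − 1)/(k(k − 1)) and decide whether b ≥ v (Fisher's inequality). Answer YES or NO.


b = λv(v − 1)/(k(k − 1)) = 4·154·153/(3·2) = 94248/6 = 15708.
Compare with v = 154: b ≥ v, so Fisher's inequality holds.

YES


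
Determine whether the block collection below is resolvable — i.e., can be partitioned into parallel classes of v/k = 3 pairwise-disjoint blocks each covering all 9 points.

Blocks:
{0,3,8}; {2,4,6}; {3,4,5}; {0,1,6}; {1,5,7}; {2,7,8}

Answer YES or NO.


v = 9, block size k = 3, number of blocks = 6.
For resolvability, blocks must partition into parallel classes of size v/k = 3.
Total blocks must therefore be a multiple of 3: 6 = 3·2 + 0 ⇒ divisible ✓.
Greedy packing gives 2 candidate class(es). Each should be a full parallel class (size 3, covers all 9 points).
  Class 1 (3 blocks): {0,3,8}; {2,4,6}; {1,5,7}. Points covered: [0, 1, 2, 3, 4, 5, 6, 7, 8].
  Class 2 (3 blocks): {3,4,5}; {0,1,6}; {2,7,8}. Points covered: [0, 1, 2, 3, 4, 5, 6, 7, 8].
All classes full (size 3)? YES. All classes cover every point? YES.
Resolvable? YES.

YES


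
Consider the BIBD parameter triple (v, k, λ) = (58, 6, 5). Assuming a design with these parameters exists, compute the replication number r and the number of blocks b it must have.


Any 2-(v, k, λ) BIBD satisfies two necessary conditions:
  (i)  Each point sits in r blocks, and counting incidences through any fixed point gives r(k − 1) = λ(v − 1), so r = λ(v − 1)/(k − 1).
  (ii) Total incidences bk = vr, so b = vr/k.
Step 1: r = λ(v − 1)/(k − 1) = 5·(58 − 1)/(6 − 1) = 5·57/5 = 285/5 = 57.
Step 2: b = vr/k = 58·57/6 = 3306/6 = 551.
Check integrality: r = 57 ∈ Z ✓, b = 551 ∈ Z ✓.
(These identities are necessary conditions: they determine r and b for any design with these parameters, but do not by themselves prove that one exists.)

r = 57, b = 551.


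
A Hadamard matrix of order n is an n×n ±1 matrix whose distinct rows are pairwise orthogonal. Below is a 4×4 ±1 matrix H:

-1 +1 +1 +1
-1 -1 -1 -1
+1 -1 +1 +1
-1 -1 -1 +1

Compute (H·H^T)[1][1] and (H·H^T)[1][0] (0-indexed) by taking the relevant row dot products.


Row 0 of H: [-1, 1, 1, 1].
Row 1 of H: [-1, -1, -1, -1].
(H·H^T)[1][1] = Σ_j H[1][j]·H[1][j] = (-1)² + (-1)² + (-1)² + (-1)² = 1 + 1 + 1 + 1 = 4.
(H·H^T)[1][0] = Σ_j H[1][j]·H[0][j] = (-1)·(-1) + (-1)·(1) + (-1)·(1) + (-1)·(1) = 1 + -1 + -1 + -1 = -2.
Rows 1 and 0 are not orthogonal (dot product = -2 ≠ 0), so H is not a Hadamard matrix.

(1,1) entry = 4; (1,0) entry = -2.


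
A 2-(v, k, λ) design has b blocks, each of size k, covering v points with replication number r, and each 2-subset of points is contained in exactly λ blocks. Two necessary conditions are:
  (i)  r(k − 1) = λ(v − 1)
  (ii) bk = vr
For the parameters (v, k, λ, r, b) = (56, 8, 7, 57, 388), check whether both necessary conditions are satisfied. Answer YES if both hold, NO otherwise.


Condition (i): r(k − 1) = 57·7 = 399; λ(v − 1) = 7·55 = 385. Match? NO.
Condition (ii): bk = 388·8 = 3104; vr = 56·57 = 3192. Match? NO.
Both conditions hold? NO.

NO


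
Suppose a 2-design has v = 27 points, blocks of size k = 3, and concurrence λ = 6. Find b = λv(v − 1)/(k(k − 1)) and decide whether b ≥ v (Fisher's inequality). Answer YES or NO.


r = λ(v − 1)/(k − 1) = 6·26/2 = 78.
b = vr/k = 27·78/3 = 702.
Fisher's inequality: b ≥ v ⇔ 702 ≥ 27? YES.

YES


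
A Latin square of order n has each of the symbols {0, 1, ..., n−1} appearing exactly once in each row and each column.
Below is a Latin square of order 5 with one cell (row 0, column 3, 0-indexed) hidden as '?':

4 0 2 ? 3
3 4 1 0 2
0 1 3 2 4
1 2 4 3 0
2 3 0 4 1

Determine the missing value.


Row 0 contains symbols [0, 2, 3, 4] — missing [1].
Column 3 contains symbols [0, 2, 3, 4] — missing [1].
The missing symbol must appear in both missing sets; intersection = [1].
Therefore the hidden value is 1.

Missing value = 1.


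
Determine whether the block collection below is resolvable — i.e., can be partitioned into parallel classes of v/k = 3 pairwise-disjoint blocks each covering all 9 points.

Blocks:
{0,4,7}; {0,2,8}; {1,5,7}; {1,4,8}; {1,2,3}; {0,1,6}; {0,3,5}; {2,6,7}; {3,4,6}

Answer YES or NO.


v = 9, block size k = 3, number of blocks = 9.
For resolvability, blocks must partition into parallel classes of size v/k = 3.
Total blocks must therefore be a multiple of 3: 9 = 3·3 + 0 ⇒ divisible ✓.
Consider block {0,4,7}. The only other block(s) in the collection disjoint from it are {1,2,3} — just 1 block(s). Any parallel class containing {0,4,7} would need 2 other blocks each disjoint from it, so no parallel class of size 3 can contain {0,4,7}.
Since every block must belong to some parallel class in a resolution, the collection cannot be partitioned into parallel classes.
Resolvable? NO.

NO


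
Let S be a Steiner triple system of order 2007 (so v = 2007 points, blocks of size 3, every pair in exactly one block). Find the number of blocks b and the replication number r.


An STS(v) is a 2-(v, 3, 1) BIBD: block size k = 3, λ = 1.
Replication: r(k − 1) = λ(v − 1) ⇒ r·2 = 2007 − 1 = 2006 ⇒ r = 1003.
Block count: bk = vr ⇒ b·3 = 2007·1003 = 2013021 ⇒ b = 671007.
(Check via b = v(v − 1)/6 = 2007·2006/6 = 4026042/6 = 671007.)

r = 1003, b = 671007.


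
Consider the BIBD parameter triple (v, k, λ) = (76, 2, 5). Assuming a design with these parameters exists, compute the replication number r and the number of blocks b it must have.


Any 2-(v, k, λ) BIBD satisfies two necessary conditions:
  (i)  Each point sits in r blocks, and counting incidences through any fixed point gives r(k − 1) = λ(v − 1), so r = λ(v − 1)/(k − 1).
  (ii) Total incidences bk = vr, so b = vr/k.
Step 1: r = λ(v − 1)/(k − 1) = 5·(76 − 1)/(2 − 1) = 5·75/1 = 375/1 = 375.
Step 2: b = vr/k = 76·375/2 = 28500/2 = 14250.
Check integrality: r = 375 ∈ Z ✓, b = 14250 ∈ Z ✓.
(These identities are necessary conditions: they determine r and b for any design with these parameters, but do not by themselves prove that one exists.)

r = 375, b = 14250.


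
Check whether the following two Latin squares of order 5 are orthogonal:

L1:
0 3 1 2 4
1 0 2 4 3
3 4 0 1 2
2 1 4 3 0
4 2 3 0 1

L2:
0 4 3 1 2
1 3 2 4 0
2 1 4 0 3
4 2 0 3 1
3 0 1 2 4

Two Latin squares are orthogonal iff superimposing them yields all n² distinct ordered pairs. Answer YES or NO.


Form the n² = 25 superimposed pairs (L1[i][j], L2[i][j]), row by row (rows and columns indexed from 0):
row 0: (0,0) (3,4) (1,3) (2,1) (4,2)
row 1: (1,1) (0,3) (2,2) (4,4) (3,0)
row 2: (3,2) (4,1) (0,4) (1,0) (2,3)
row 3: (2,4) (1,2) (4,0) (3,3) (0,1)
row 4: (4,3) (2,0) (3,1) (0,2) (1,4)
Orthogonality requires all 25 pairs distinct.
Check by first coordinate: for each symbol s of L1, list the L2 entries in the n cells where L1 = s; they must all differ.
  L1 = 0: L2 entries (in reading order) 0, 3, 4, 1, 2 — all 5 distinct ✓
  L1 = 1: L2 entries (in reading order) 3, 1, 0, 2, 4 — all 5 distinct ✓
  L1 = 2: L2 entries (in reading order) 1, 2, 3, 4, 0 — all 5 distinct ✓
  L1 = 3: L2 entries (in reading order) 4, 0, 2, 3, 1 — all 5 distinct ✓
  L1 = 4: L2 entries (in reading order) 2, 4, 1, 0, 3 — all 5 distinct ✓
Every symbol of L1 meets every symbol of L2 exactly once, so all 25 pairs are distinct (25 of 25).
Conclusion: YES.

YES


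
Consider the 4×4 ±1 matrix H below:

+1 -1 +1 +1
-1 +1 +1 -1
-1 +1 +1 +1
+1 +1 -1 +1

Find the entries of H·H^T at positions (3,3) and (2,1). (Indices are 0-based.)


Row 1 of H: [-1, 1, 1, -1].
Row 2 of H: [-1, 1, 1, 1].
Row 3 of H: [1, 1, -1, 1].
(H·H^T)[3][3] = Σ_j H[3][j]·H[3][j] = (1)² + (1)² + (-1)² + (1)² = 1 + 1 + 1 + 1 = 4.
(H·H^T)[2][1] = Σ_j H[2][j]·H[1][j] = (-1)·(-1) + (1)·(1) + (1)·(1) + (1)·(-1) = 1 + 1 + 1 + -1 = 2.
Rows 2 and 1 are not orthogonal (dot product = 2 ≠ 0), so H is not a Hadamard matrix.

(3,3) entry = 4; (2,1) entry = 2.


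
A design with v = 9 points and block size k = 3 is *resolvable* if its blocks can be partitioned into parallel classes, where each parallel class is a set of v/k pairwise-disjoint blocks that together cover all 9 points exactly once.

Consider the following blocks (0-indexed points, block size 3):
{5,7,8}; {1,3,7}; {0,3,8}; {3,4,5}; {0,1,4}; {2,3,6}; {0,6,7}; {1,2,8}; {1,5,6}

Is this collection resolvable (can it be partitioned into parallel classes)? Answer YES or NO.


v = 9, block size k = 3, number of blocks = 9.
For resolvability, blocks must partition into parallel classes of size v/k = 3.
Total blocks must therefore be a multiple of 3: 9 = 3·3 + 0 ⇒ divisible ✓.
Consider block {1,3,7}. It intersects every other block in the collection, so no parallel class of size 3 can contain it.
Since every block must belong to some parallel class in a resolution, the collection cannot be partitioned into parallel classes.
Resolvable? NO.

NO


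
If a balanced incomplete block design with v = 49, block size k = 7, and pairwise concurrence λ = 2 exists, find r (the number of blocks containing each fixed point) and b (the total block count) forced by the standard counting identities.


Any 2-(v, k, λ) BIBD satisfies two necessary conditions:
  (i)  Each point sits in r blocks, and counting incidences through any fixed point gives r(k − 1) = λ(v − 1), so r = λ(v − 1)/(k − 1).
  (ii) Total incidences bk = vr, so b = vr/k.
Step 1: r = λ(v − 1)/(k − 1) = 2·(49 − 1)/(7 − 1) = 2·48/6 = 96/6 = 16.
Step 2: b = vr/k = 49·16/7 = 784/7 = 112.
Check integrality: r = 16 ∈ Z ✓, b = 112 ∈ Z ✓.
(These identities are necessary conditions: they determine r and b for any design with these parameters, but do not by themselves prove that one exists.)

r = 16, b = 112.


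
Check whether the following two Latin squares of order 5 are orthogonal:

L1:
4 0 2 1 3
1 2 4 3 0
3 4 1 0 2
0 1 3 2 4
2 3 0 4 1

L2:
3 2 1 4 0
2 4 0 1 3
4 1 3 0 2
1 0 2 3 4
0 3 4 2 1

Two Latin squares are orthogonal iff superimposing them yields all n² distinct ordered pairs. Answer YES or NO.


Form the n² = 25 superimposed pairs (L1[i][j], L2[i][j]), row by row (rows and columns indexed from 0):
row 0: (4,3) (0,2) (2,1) (1,4) (3,0)
row 1: (1,2) (2,4) (4,0) (3,1) (0,3)
row 2: (3,4) (4,1) (1,3) (0,0) (2,2)
row 3: (0,1) (1,0) (3,2) (2,3) (4,4)
row 4: (2,0) (3,3) (0,4) (4,2) (1,1)
Orthogonality requires all 25 pairs distinct.
Check by first coordinate: for each symbol s of L1, list the L2 entries in the n cells where L1 = s; they must all differ.
  L1 = 0: L2 entries (in reading order) 2, 3, 0, 1, 4 — all 5 distinct ✓
  L1 = 1: L2 entries (in reading order) 4, 2, 3, 0, 1 — all 5 distinct ✓
  L1 = 2: L2 entries (in reading order) 1, 4, 2, 3, 0 — all 5 distinct ✓
  L1 = 3: L2 entries (in reading order) 0, 1, 4, 2, 3 — all 5 distinct ✓
  L1 = 4: L2 entries (in reading order) 3, 0, 1, 4, 2 — all 5 distinct ✓
Every symbol of L1 meets every symbol of L2 exactly once, so all 25 pairs are distinct (25 of 25).
Conclusion: YES.

YES


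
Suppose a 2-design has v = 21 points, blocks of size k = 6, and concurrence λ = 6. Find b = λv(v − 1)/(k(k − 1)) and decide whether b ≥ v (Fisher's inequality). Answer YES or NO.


b = λv(v − 1)/(k(k − 1)) = 6·21·20/(6·5) = 2520/30 = 84.
Compare with v = 21: b ≥ v, so Fisher's inequality holds.

YES


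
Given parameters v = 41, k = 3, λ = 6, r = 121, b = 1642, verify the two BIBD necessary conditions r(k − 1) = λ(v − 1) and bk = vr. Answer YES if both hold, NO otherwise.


Condition (i): r(k − 1) = 121·2 = 242; λ(v − 1) = 6·40 = 240. Match? NO.
Condition (ii): bk = 1642·3 = 4926; vr = 41·121 = 4961. Match? NO.
Both conditions hold? NO.

NO


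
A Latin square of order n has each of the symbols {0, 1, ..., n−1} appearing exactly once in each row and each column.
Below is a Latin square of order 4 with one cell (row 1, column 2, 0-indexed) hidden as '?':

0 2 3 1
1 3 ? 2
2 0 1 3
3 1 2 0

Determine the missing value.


Row 1 contains symbols [1, 2, 3] — missing [0].
Column 2 contains symbols [1, 2, 3] — missing [0].
The missing symbol must appear in both missing sets; intersection = [0].
Therefore the hidden value is 0.

Missing value = 0.


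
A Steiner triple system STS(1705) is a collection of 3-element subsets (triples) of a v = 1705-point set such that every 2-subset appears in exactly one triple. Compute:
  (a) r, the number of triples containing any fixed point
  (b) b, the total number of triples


An STS(v) is a 2-(v, 3, 1) BIBD: block size k = 3, λ = 1.
Replication: r(k − 1) = λ(v − 1) ⇒ r·2 = 1705 − 1 = 1704 ⇒ r = 852.
Block count: b = v(v − 1)/6 = 1705·1704/6 = 2905320/6 = 484220.
(Check via bk = vr: 484220·3 = 1452660 = 1705·852 = 1452660 ✓.)

r = 852, b = 484220.
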